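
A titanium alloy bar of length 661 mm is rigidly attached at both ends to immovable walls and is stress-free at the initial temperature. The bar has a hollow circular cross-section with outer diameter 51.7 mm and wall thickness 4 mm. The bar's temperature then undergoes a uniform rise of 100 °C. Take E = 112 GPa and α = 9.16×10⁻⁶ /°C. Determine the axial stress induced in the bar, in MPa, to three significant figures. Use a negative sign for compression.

Free thermal expansion αLΔT = 9.16e-6 · 661 · 100 = 0.6055 mm.
The walls impose strain ε = −(0.6055)/661 = -9.1600e-04; σ = Eε = 112000 · -9.1600e-04 = -102.6 MPa.

-103 MPa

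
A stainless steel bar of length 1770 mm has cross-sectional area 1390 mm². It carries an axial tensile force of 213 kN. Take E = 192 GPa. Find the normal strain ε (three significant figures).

7.98e-04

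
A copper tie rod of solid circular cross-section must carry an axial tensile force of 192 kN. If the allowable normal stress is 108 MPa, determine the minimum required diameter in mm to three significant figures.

47.6 mm

Required area A ≥ P/σ_allow = 192000/108 = 1778 mm².
For a solid circular section, d ≥ √(4A/π) = 47.58 mm.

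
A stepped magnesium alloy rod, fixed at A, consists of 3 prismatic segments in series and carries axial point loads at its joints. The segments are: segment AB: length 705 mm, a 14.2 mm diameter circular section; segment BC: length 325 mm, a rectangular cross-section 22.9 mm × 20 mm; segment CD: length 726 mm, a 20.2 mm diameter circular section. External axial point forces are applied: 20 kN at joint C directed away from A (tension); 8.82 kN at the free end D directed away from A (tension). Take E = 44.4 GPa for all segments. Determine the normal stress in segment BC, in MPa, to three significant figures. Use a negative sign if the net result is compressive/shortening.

Internal axial forces (sectioning from the free end, tension +): N_CD = 8.82 kN, N_BC = 28.82 kN, N_AB = 28.82 kN.
A_BC = 458 mm².
σ_BC = N_BC/A_BC = 28820/458 = 62.93 MPa.

62.9 MPa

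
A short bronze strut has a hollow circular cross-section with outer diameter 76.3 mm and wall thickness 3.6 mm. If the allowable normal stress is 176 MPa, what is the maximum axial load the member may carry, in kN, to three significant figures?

A = 822.2 mm².
P_max = σ_allow · A = 176 · 822.2 = 144700 N = 144.7 kN.

145 kN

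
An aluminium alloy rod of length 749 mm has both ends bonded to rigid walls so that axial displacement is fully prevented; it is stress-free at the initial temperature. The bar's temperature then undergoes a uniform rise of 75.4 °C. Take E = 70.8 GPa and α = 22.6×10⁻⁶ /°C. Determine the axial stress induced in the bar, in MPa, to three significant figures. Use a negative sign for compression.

Free thermal expansion αLΔT = 22.6e-6 · 749 · 75.4 = 1.276 mm.
The walls impose strain ε = −(1.276)/749 = -1.7040e-03; σ = Eε = 70800 · -1.7040e-03 = -120.6 MPa.

-121 MPa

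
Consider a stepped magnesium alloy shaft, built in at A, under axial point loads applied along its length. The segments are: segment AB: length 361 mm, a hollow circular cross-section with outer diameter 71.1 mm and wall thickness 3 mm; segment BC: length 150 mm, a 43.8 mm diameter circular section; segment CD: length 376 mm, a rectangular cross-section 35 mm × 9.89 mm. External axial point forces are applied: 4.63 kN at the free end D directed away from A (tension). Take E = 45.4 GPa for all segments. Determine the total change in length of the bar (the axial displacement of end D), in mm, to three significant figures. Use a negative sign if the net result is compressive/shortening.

0.178 mm

Internal axial forces (sectioning from the free end, tension +): N_CD = 4.63 kN, N_BC = 4.63 kN, N_AB = 4.63 kN.
A_AB = 641.8 mm².
A_BC = 1507 mm².
A_CD = 346.2 mm².
δ_AB = 4630·361/(641.8·45400) = 0.05736 mm
δ_BC = 4630·150/(1507·45400) = 0.01015 mm
δ_CD = 4630·376/(346.2·45400) = 0.1108 mm
δ = Σδ_i = 0.1783 mm.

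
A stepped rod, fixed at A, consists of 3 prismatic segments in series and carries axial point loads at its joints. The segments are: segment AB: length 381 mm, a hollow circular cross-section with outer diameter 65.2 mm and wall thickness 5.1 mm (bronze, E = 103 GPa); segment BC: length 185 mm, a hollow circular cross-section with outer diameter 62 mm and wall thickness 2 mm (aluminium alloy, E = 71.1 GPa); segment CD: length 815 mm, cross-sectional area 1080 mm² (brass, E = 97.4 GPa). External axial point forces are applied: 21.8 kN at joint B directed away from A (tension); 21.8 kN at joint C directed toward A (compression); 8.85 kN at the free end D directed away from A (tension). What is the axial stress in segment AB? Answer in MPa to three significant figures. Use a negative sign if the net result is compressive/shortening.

Internal axial forces (sectioning from the free end, tension +): N_CD = 8.85 kN, N_BC = -12.95 kN, N_AB = 8.85 kN.
A_AB = 962.9 mm².
σ_AB = N_AB/A_AB = 8850/962.9 = 9.191 MPa.

9.19 MPa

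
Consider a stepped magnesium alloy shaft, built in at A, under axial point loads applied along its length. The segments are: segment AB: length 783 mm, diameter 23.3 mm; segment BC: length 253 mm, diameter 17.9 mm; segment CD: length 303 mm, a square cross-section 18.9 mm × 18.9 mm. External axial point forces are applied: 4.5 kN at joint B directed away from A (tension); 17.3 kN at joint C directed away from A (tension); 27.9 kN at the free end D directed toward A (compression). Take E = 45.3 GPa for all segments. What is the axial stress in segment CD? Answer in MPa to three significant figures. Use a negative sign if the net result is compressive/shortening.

-78.1 MPa

Internal axial forces (sectioning from the free end, tension +): N_CD = -27.9 kN, N_BC = -10.6 kN, N_AB = -6.1 kN.
A_CD = 357.2 mm².
σ_CD = N_CD/A_CD = -27900/357.2 = -78.11 MPa.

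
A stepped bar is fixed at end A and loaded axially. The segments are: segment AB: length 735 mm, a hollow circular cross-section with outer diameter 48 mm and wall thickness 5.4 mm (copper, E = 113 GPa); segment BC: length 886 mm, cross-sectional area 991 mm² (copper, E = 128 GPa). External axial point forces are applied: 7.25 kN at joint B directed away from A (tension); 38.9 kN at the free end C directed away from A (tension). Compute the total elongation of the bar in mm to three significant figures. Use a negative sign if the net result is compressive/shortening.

Internal axial forces (sectioning from the free end, tension +): N_BC = 38.9 kN, N_AB = 46.15 kN.
A_AB = 722.7 mm².
δ_AB = 46150·735/(722.7·113000) = 0.4154 mm
δ_BC = 38900·886/(991·128000) = 0.2717 mm
δ = Σδ_i = 0.6871 mm.

0.687 mm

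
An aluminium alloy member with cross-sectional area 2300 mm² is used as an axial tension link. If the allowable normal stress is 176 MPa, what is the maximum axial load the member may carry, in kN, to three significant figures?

P_max = σ_allow · A = 176 · 2300 = 404800 N = 404.8 kN.

405 kN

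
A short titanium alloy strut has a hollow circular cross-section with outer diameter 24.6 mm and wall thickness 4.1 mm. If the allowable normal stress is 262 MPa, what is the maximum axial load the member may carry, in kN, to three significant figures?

69.2 kN

A = 264.1 mm².
P_max = σ_allow · A = 262 · 264.1 = 69180 N = 69.18 kN.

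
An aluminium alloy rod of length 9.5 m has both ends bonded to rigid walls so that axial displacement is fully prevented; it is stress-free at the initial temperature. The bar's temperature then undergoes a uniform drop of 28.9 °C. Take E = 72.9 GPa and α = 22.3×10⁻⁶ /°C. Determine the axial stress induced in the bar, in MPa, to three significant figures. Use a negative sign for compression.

47.0 MPa

Free thermal expansion αLΔT = 22.3e-6 · 9500 · -28.9 = -6.122 mm.
The walls impose strain ε = −(-6.122)/9500 = 6.4447e-04; σ = Eε = 72900 · 6.4447e-04 = 46.98 MPa.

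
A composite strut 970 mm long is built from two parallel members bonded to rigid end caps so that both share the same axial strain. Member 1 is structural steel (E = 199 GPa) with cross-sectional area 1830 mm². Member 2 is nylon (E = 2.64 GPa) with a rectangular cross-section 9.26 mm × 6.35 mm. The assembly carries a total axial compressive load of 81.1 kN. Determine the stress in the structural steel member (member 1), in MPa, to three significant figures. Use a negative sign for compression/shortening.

A_2 = 58.8 mm².
Equal strain + equilibrium ⇒ each member carries load in proportion to AE: A₁E₁ = 364200000 N, A₂E₂ = 155200 N, ΣAE = 364300000 N.
σ₁ = P·E₁/ΣAE = -81100·199000/364300000 = -44.3 MPa.

-44.3 MPa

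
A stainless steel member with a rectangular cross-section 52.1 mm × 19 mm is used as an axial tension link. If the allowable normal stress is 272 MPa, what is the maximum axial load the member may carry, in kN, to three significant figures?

A = 989.9 mm².
P_max = σ_allow · A = 272 · 989.9 = 269300 N = 269.3 kN.

269 kN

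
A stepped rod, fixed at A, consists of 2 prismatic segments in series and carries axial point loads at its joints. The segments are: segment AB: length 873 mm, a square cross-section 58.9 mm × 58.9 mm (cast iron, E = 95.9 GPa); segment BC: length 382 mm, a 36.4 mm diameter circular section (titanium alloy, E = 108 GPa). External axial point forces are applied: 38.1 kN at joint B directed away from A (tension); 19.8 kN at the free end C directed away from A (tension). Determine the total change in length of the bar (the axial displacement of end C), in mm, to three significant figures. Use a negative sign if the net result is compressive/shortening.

0.219 mm

Internal axial forces (sectioning from the free end, tension +): N_BC = 19.8 kN, N_AB = 57.9 kN.
A_AB = 3469 mm².
A_BC = 1041 mm².
δ_AB = 57900·873/(3469·95900) = 0.1519 mm
δ_BC = 19800·382/(1041·108000) = 0.0673 mm
δ = Σδ_i = 0.2192 mm.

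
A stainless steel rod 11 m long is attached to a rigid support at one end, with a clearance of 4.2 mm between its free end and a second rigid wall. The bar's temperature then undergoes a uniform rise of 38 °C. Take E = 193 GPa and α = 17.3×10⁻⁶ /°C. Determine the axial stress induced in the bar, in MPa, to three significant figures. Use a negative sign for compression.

Free thermal expansion αLΔT = 17.3e-6 · 11000 · 38 = 7.231 mm.
The walls engage after the gap closes; constrained expansion = 7.231 − 4.2 = 3.031 mm.
The walls impose strain ε = −(3.031)/11000 = -2.7558e-04; σ = Eε = 193000 · -2.7558e-04 = -53.19 MPa.

-53.2 MPa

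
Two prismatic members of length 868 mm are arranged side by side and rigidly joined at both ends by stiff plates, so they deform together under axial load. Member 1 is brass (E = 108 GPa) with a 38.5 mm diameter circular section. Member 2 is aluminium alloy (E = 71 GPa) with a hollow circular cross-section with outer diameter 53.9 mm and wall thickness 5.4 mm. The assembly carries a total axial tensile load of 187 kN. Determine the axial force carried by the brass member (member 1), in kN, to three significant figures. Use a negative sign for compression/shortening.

A_1 = 1164 mm².
A_2 = 822.8 mm².
Equal strain + equilibrium ⇒ each member carries load in proportion to AE: A₁E₁ = 125700000 N, A₂E₂ = 58420000 N, ΣAE = 184100000 N.
F₁ = P·A₁E₁/ΣAE = 187000·125700000/184100000 = 127700 N.

128 kN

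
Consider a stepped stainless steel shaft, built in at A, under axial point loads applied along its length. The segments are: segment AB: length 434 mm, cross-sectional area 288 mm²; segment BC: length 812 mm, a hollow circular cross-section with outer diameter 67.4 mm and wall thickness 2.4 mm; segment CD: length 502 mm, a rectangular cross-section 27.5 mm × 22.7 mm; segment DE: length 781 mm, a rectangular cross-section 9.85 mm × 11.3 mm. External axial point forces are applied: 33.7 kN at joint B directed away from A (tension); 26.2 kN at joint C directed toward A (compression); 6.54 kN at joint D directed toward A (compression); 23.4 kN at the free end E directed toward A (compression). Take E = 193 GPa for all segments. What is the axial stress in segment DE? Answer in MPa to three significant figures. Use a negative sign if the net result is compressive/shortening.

-210 MPa

Internal axial forces (sectioning from the free end, tension +): N_DE = -23.4 kN, N_CD = -29.94 kN, N_BC = -56.14 kN, N_AB = -22.44 kN.
A_DE = 111.3 mm².
σ_DE = N_DE/A_DE = -23400/111.3 = -210.2 MPa.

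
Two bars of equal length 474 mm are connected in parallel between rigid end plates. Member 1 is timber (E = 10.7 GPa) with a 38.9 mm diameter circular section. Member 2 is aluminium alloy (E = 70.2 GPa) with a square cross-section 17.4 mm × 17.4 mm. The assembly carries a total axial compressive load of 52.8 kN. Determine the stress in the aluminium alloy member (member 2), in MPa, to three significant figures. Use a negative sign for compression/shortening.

-109 MPa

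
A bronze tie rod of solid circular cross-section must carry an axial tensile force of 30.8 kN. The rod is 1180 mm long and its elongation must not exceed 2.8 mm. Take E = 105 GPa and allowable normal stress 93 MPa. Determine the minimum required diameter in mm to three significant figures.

Required area A ≥ P/σ_allow = 30800/93 = 331.2 mm².
For a solid circular section, d ≥ √(4A/π) = 20.53 mm.
Elongation limit: A ≥ PL/(Eδ_allow) = 30800·1180/(105000·2.8) = 123.6 mm² ⇒ d ≥ 12.55 mm.
The stress limit governs.

20.5 mm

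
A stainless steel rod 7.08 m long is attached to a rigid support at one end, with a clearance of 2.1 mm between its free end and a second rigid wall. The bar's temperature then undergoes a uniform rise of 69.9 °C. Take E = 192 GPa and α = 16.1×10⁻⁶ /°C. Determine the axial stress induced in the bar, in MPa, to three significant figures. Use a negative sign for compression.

Free thermal expansion αLΔT = 16.1e-6 · 7080 · 69.9 = 7.968 mm.
The walls engage after the gap closes; constrained expansion = 7.968 − 2.1 = 5.868 mm.
The walls impose strain ε = −(5.868)/7080 = -8.2878e-04; σ = Eε = 192000 · -8.2878e-04 = -159.1 MPa.

-159 MPa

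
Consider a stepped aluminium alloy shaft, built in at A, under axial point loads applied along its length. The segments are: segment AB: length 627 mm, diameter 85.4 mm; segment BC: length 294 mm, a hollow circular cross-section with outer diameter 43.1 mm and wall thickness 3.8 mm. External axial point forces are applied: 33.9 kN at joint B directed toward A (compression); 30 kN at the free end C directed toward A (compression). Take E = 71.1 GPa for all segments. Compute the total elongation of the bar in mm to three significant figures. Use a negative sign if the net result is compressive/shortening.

-0.363 mm

Internal axial forces (sectioning from the free end, tension +): N_BC = -30 kN, N_AB = -63.9 kN.
A_AB = 5728 mm².
A_BC = 469.2 mm².
δ_AB = -63900·627/(5728·71100) = -0.09838 mm
δ_BC = -30000·294/(469.2·71100) = -0.2644 mm
δ = Σδ_i = -0.3628 mm.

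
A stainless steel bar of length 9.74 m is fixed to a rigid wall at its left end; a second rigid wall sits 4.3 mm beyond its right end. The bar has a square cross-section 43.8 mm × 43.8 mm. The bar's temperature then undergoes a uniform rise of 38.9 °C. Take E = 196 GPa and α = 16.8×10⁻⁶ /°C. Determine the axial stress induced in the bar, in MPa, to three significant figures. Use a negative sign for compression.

-41.6 MPa

Free thermal expansion αLΔT = 16.8e-6 · 9740 · 38.9 = 6.365 mm.
The walls engage after the gap closes; constrained expansion = 6.365 − 4.3 = 2.065 mm.
The walls impose strain ε = −(2.065)/9740 = -2.1204e-04; σ = Eε = 196000 · -2.1204e-04 = -41.56 MPa.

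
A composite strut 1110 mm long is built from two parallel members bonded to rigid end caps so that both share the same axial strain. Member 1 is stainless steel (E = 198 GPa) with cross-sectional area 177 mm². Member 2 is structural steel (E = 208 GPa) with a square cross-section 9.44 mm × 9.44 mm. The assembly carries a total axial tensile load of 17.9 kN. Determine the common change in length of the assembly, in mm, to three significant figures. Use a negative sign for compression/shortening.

A_2 = 89.11 mm².
Equal strain + equilibrium ⇒ each member carries load in proportion to AE: A₁E₁ = 35050000 N, A₂E₂ = 18540000 N, ΣAE = 53580000 N.
δ = PL/ΣAE = 17900·1110/53580000 = 0.3708 mm.

0.371 mm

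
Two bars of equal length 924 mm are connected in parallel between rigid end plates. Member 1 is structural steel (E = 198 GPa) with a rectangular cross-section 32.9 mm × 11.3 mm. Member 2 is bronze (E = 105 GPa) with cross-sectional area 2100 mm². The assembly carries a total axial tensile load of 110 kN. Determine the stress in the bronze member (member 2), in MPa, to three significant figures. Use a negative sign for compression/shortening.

39.3 MPa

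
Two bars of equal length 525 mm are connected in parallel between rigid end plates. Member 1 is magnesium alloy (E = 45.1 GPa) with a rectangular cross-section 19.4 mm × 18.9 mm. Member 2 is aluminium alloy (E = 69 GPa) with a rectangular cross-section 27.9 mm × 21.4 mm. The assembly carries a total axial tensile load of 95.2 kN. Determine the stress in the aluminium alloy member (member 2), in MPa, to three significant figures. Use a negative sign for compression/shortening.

A_1 = 366.7 mm².
A_2 = 597.1 mm².
Equal strain + equilibrium ⇒ each member carries load in proportion to AE: A₁E₁ = 16540000 N, A₂E₂ = 41200000 N, ΣAE = 57730000 N.
σ₂ = P·E₂/ΣAE = 95200·69000/57730000 = 113.8 MPa.

114 MPa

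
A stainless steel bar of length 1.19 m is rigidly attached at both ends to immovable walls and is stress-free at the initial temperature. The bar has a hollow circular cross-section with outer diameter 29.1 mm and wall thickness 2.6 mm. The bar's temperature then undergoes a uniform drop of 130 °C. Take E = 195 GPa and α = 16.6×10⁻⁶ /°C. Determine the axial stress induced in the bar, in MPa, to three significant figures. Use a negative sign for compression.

421 MPa

Free thermal expansion αLΔT = 16.6e-6 · 1190 · -130 = -2.568 mm.
The walls impose strain ε = −(-2.568)/1190 = 2.1580e-03; σ = Eε = 195000 · 2.1580e-03 = 420.8 MPa.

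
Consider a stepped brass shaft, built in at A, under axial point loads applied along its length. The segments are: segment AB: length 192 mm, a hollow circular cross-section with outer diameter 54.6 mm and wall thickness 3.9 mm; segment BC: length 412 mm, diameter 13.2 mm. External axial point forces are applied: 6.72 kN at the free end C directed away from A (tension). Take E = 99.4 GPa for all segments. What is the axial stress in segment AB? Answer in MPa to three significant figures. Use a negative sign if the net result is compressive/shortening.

Internal axial forces (sectioning from the free end, tension +): N_BC = 6.72 kN, N_AB = 6.72 kN.
A_AB = 621.2 mm².
σ_AB = N_AB/A_AB = 6720/621.2 = 10.82 MPa.

10.8 MPa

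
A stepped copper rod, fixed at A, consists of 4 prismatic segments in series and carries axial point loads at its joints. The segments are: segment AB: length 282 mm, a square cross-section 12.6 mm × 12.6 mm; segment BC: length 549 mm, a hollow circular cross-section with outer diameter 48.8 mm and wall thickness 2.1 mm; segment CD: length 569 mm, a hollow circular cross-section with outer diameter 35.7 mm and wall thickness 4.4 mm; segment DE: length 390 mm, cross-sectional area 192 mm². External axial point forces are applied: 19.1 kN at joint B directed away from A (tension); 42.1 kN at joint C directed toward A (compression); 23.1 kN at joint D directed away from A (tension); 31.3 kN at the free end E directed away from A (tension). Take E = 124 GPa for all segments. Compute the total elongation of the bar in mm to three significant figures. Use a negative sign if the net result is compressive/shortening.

1.72 mm

Internal axial forces (sectioning from the free end, tension +): N_DE = 31.3 kN, N_CD = 54.4 kN, N_BC = 12.3 kN, N_AB = 31.4 kN.
A_AB = 158.8 mm².
A_BC = 308.1 mm².
A_CD = 432.7 mm².
δ_AB = 31400·282/(158.8·124000) = 0.4498 mm
δ_BC = 12300·549/(308.1·124000) = 0.1768 mm
δ_CD = 54400·569/(432.7·124000) = 0.577 mm
δ_DE = 31300·390/(192·124000) = 0.5127 mm
δ = Σδ_i = 1.716 mm.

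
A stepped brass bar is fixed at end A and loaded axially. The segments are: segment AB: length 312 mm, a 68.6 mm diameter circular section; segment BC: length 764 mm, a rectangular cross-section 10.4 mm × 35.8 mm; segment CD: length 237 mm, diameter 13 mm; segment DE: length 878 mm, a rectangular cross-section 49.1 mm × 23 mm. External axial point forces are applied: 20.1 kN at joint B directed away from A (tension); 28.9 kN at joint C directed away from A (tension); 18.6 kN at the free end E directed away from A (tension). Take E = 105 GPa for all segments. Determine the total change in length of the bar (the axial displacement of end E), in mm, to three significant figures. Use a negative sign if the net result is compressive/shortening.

Internal axial forces (sectioning from the free end, tension +): N_DE = 18.6 kN, N_CD = 18.6 kN, N_BC = 47.5 kN, N_AB = 67.6 kN.
A_AB = 3696 mm².
A_BC = 372.3 mm².
A_CD = 132.7 mm².
A_DE = 1129 mm².
δ_AB = 67600·312/(3696·105000) = 0.05435 mm
δ_BC = 47500·764/(372.3·105000) = 0.9283 mm
δ_CD = 18600·237/(132.7·105000) = 0.3163 mm
δ_DE = 18600·878/(1129·105000) = 0.1377 mm
δ = Σδ_i = 1.437 mm.

1.44 mm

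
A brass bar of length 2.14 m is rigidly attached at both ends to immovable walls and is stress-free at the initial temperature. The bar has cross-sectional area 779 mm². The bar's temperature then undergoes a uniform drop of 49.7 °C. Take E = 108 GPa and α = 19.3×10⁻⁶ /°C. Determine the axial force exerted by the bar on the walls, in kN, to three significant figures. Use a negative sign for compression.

80.7 kN

Free thermal expansion αLΔT = 19.3e-6 · 2140 · -49.7 = -2.053 mm.
The walls impose strain ε = −(-2.053)/2140 = 9.5921e-04; σ = Eε = 108000 · 9.5921e-04 = 103.6 MPa.
Wall reaction R = σ·A = 103.6·779 = 80700 N = 80.7 kN.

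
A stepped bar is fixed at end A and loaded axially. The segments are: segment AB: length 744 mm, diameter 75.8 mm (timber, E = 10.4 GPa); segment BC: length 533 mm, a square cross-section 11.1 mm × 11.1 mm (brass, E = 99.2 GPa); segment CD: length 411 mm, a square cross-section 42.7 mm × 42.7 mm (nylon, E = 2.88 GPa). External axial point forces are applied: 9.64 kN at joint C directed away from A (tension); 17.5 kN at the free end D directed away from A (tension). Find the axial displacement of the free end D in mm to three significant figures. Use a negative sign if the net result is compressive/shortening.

Internal axial forces (sectioning from the free end, tension +): N_CD = 17.5 kN, N_BC = 27.14 kN, N_AB = 27.14 kN.
A_AB = 4513 mm².
A_BC = 123.2 mm².
A_CD = 1823 mm².
δ_AB = 27140·744/(4513·10400) = 0.4303 mm
δ_BC = 27140·533/(123.2·99200) = 1.184 mm
δ_CD = 17500·411/(1823·2880) = 1.37 mm
δ = Σδ_i = 2.984 mm.

2.98 mm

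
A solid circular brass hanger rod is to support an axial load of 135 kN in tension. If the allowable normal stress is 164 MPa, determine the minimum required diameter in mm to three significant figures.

32.4 mm

Required area A ≥ P/σ_allow = 135000/164 = 823.2 mm².
For a solid circular section, d ≥ √(4A/π) = 32.37 mm.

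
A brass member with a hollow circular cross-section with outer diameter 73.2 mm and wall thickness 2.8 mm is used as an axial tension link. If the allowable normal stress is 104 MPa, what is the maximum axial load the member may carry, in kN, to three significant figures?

64.4 kN

A = 619.3 mm².
P_max = σ_allow · A = 104 · 619.3 = 64400 N = 64.4 kN.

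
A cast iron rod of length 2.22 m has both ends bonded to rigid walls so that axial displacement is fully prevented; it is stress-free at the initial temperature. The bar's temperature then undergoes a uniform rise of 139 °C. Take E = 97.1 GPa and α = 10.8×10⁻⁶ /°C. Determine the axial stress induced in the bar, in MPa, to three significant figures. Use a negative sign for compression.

-146 MPa

Free thermal expansion αLΔT = 10.8e-6 · 2220 · 139 = 3.333 mm.
The walls impose strain ε = −(3.333)/2220 = -1.5012e-03; σ = Eε = 97100 · -1.5012e-03 = -145.8 MPa.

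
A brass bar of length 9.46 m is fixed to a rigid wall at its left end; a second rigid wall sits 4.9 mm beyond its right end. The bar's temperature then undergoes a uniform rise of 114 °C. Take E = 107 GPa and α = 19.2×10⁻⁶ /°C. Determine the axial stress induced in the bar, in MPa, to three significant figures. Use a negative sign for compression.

Free thermal expansion αLΔT = 19.2e-6 · 9460 · 114 = 20.71 mm.
The walls engage after the gap closes; constrained expansion = 20.71 − 4.9 = 15.81 mm.
The walls impose strain ε = −(15.81)/9460 = -1.6708e-03; σ = Eε = 107000 · -1.6708e-03 = -178.8 MPa.

-179 MPa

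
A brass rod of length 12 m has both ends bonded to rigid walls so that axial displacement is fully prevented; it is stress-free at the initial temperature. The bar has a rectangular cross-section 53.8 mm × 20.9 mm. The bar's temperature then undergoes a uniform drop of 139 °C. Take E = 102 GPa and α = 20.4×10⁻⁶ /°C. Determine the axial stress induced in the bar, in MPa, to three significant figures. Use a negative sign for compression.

Free thermal expansion αLΔT = 20.4e-6 · 12000 · -139 = -34.03 mm.
The walls impose strain ε = −(-34.03)/12000 = 2.8356e-03; σ = Eε = 102000 · 2.8356e-03 = 289.2 MPa.

289 MPa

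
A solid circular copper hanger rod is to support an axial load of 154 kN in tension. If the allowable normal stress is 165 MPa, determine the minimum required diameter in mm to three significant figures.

34.5 mm

Required area A ≥ P/σ_allow = 154000/165 = 933.3 mm².
For a solid circular section, d ≥ √(4A/π) = 34.47 mm.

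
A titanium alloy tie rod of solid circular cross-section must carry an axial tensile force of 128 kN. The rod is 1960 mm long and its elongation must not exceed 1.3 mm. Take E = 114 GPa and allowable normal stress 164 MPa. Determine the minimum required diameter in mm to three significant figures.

Required area A ≥ P/σ_allow = 128000/164 = 780.5 mm².
For a solid circular section, d ≥ √(4A/π) = 31.52 mm.
Elongation limit: A ≥ PL/(Eδ_allow) = 128000·1960/(114000·1.3) = 1693 mm² ⇒ d ≥ 46.43 mm.
The elongation limit governs.

46.4 mm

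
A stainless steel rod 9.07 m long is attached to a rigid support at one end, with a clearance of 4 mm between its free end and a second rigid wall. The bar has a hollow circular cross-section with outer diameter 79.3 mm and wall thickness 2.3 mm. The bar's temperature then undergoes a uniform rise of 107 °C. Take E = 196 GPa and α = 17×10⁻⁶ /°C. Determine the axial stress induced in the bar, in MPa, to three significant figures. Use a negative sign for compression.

Free thermal expansion αLΔT = 17e-6 · 9070 · 107 = 16.5 mm.
The walls engage after the gap closes; constrained expansion = 16.5 − 4 = 12.5 mm.
The walls impose strain ε = −(12.5)/9070 = -1.3780e-03; σ = Eε = 196000 · -1.3780e-03 = -270.1 MPa.

-270 MPa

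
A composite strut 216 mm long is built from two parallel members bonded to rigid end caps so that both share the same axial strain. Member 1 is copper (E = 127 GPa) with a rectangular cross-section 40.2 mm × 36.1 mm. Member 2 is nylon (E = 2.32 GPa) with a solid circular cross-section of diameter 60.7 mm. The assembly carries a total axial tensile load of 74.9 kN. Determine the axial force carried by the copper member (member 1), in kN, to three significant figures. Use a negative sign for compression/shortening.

72.3 kN

A_1 = 1451 mm².
A_2 = 2894 mm².
Equal strain + equilibrium ⇒ each member carries load in proportion to AE: A₁E₁ = 184300000 N, A₂E₂ = 6714000 N, ΣAE = 191000000 N.
F₁ = P·A₁E₁/ΣAE = 74900·184300000/191000000 = 72270 N.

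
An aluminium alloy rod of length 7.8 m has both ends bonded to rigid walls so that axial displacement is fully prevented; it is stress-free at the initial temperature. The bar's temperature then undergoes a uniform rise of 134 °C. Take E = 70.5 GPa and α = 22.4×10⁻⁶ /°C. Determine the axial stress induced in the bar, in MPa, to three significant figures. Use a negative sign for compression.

Free thermal expansion αLΔT = 22.4e-6 · 7800 · 134 = 23.41 mm.
The walls impose strain ε = −(23.41)/7800 = -3.0016e-03; σ = Eε = 70500 · -3.0016e-03 = -211.6 MPa.

-212 MPa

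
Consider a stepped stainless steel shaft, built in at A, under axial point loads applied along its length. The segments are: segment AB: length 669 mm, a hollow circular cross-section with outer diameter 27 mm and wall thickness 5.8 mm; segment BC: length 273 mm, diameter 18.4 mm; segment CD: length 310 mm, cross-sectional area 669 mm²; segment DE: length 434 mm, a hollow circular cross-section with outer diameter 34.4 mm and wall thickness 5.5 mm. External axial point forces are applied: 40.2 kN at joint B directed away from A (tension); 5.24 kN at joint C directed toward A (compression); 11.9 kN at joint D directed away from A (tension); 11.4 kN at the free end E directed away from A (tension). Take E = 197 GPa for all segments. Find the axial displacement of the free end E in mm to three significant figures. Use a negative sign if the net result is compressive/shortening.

Internal axial forces (sectioning from the free end, tension +): N_DE = 11.4 kN, N_CD = 23.3 kN, N_BC = 18.06 kN, N_AB = 58.26 kN.
A_AB = 386.3 mm².
A_BC = 265.9 mm².
A_DE = 499.4 mm².
δ_AB = 58260·669/(386.3·197000) = 0.5122 mm
δ_BC = 18060·273/(265.9·197000) = 0.09412 mm
δ_CD = 23300·310/(669·197000) = 0.05481 mm
δ_DE = 11400·434/(499.4·197000) = 0.05029 mm
δ = Σδ_i = 0.7114 mm.

0.711 mm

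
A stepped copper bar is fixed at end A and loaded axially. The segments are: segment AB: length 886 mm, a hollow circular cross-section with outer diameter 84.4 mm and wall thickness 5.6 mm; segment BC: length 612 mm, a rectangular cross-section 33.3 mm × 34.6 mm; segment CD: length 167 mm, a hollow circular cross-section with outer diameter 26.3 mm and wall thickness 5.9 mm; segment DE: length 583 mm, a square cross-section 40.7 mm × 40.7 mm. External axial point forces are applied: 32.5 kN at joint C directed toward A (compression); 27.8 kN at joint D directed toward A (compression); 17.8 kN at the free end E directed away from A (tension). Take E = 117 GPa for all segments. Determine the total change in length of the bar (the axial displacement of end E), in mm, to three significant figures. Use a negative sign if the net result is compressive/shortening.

-0.409 mm

Internal axial forces (sectioning from the free end, tension +): N_DE = 17.8 kN, N_CD = -10 kN, N_BC = -42.5 kN, N_AB = -42.5 kN.
A_AB = 1386 mm².
A_BC = 1152 mm².
A_CD = 378.1 mm².
A_DE = 1656 mm².
δ_AB = -42500·886/(1386·117000) = -0.2322 mm
δ_BC = -42500·612/(1152·117000) = -0.1929 mm
δ_CD = -10000·167/(378.1·117000) = -0.03775 mm
δ_DE = 17800·583/(1656·117000) = 0.05354 mm
δ = Σδ_i = -0.4093 mm.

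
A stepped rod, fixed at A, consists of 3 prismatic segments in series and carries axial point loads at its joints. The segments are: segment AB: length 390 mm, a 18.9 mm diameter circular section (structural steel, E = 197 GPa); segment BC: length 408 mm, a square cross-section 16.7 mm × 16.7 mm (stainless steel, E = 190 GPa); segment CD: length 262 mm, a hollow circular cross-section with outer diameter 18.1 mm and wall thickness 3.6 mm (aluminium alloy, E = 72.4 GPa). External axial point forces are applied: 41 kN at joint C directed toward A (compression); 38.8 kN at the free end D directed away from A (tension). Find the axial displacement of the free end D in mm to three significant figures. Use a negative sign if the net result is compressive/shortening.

Internal axial forces (sectioning from the free end, tension +): N_CD = 38.8 kN, N_BC = -2.2 kN, N_AB = -2.2 kN.
A_AB = 280.6 mm².
A_BC = 278.9 mm².
A_CD = 164 mm².
δ_AB = -2200·390/(280.6·197000) = -0.01552 mm
δ_BC = -2200·408/(278.9·190000) = -0.01694 mm
δ_CD = 38800·262/(164·72400) = 0.8562 mm
δ = Σδ_i = 0.8237 mm.

0.824 mm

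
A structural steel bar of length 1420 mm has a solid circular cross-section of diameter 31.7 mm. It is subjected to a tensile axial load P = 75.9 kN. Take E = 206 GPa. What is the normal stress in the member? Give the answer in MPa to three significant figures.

A = 789.2 mm².
σ = N/A = 75900/789.2 = 96.17 MPa.

96.2 MPa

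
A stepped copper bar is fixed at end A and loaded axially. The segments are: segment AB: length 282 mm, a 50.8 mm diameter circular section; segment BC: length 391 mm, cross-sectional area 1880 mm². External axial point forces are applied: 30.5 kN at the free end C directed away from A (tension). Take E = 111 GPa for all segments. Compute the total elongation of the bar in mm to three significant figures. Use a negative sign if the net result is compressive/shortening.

0.0954 mm

Internal axial forces (sectioning from the free end, tension +): N_BC = 30.5 kN, N_AB = 30.5 kN.
A_AB = 2027 mm².
δ_AB = 30500·282/(2027·111000) = 0.03823 mm
δ_BC = 30500·391/(1880·111000) = 0.05715 mm
δ = Σδ_i = 0.09538 mm.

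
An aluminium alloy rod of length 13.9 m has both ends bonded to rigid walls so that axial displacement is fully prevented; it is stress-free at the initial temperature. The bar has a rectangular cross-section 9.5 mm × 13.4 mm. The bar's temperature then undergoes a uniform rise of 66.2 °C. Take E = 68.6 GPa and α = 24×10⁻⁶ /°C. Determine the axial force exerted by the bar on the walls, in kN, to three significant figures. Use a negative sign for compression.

-13.9 kN

Free thermal expansion αLΔT = 24e-6 · 13900 · 66.2 = 22.08 mm.
The walls impose strain ε = −(22.08)/13900 = -1.5888e-03; σ = Eε = 68600 · -1.5888e-03 = -109 MPa.
Wall reaction R = σ·A = -109·127.3 = -13870 N = -13.87 kN.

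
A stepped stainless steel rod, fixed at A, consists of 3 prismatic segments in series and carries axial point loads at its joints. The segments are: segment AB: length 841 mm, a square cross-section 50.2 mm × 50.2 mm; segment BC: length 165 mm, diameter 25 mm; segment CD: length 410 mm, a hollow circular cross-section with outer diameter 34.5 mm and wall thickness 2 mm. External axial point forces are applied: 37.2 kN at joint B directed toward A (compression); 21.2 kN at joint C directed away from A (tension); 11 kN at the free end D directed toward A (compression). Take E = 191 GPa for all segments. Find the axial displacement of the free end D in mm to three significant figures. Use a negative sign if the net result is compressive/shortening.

-0.145 mm

Internal axial forces (sectioning from the free end, tension +): N_CD = -11 kN, N_BC = 10.2 kN, N_AB = -27 kN.
A_AB = 2520 mm².
A_BC = 490.9 mm².
A_CD = 204.2 mm².
δ_AB = -27000·841/(2520·191000) = -0.04718 mm
δ_BC = 10200·165/(490.9·191000) = 0.01795 mm
δ_CD = -11000·410/(204.2·191000) = -0.1156 mm
δ = Σδ_i = -0.1449 mm.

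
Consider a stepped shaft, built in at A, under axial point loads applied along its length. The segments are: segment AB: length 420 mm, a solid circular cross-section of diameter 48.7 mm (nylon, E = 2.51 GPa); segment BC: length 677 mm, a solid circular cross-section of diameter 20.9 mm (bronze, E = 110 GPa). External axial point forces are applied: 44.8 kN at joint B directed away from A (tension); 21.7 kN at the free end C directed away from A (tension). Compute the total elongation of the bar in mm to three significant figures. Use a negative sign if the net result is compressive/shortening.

Internal axial forces (sectioning from the free end, tension +): N_BC = 21.7 kN, N_AB = 66.5 kN.
A_AB = 1863 mm².
A_BC = 343.1 mm².
δ_AB = 66500·420/(1863·2510) = 5.974 mm
δ_BC = 21700·677/(343.1·110000) = 0.3893 mm
δ = Σδ_i = 6.363 mm.

6.36 mm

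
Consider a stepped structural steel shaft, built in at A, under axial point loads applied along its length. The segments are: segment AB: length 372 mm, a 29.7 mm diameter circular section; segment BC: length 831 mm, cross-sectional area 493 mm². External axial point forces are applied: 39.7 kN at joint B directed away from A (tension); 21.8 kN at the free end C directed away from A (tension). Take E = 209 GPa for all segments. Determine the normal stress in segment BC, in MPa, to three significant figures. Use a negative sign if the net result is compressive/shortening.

Internal axial forces (sectioning from the free end, tension +): N_BC = 21.8 kN, N_AB = 61.5 kN.
σ_BC = N_BC/A_BC = 21800/493 = 44.22 MPa.

44.2 MPa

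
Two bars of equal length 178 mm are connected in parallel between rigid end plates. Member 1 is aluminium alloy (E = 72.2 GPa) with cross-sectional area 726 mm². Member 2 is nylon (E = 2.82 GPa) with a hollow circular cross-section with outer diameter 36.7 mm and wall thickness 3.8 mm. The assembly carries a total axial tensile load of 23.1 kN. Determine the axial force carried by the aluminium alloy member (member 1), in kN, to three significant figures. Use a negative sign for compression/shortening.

22.6 kN

A_2 = 392.8 mm².
Equal strain + equilibrium ⇒ each member carries load in proportion to AE: A₁E₁ = 52420000 N, A₂E₂ = 1108000 N, ΣAE = 53520000 N.
F₁ = P·A₁E₁/ΣAE = 23100·52420000/53520000 = 22620 N.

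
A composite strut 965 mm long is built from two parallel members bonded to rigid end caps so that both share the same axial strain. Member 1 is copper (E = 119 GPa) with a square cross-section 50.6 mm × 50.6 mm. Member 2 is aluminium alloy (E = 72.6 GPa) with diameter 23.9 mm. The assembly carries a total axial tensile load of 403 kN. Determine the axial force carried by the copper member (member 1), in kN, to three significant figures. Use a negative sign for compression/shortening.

A_1 = 2560 mm².
A_2 = 448.6 mm².
Equal strain + equilibrium ⇒ each member carries load in proportion to AE: A₁E₁ = 304700000 N, A₂E₂ = 32570000 N, ΣAE = 337300000 N.
F₁ = P·A₁E₁/ΣAE = 403000·304700000/337300000 = 364100 N.

364 kN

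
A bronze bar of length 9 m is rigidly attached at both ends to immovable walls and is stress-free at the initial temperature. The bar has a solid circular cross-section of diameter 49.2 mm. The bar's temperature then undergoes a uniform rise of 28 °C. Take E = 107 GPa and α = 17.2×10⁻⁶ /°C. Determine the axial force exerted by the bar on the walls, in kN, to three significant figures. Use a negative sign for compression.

Free thermal expansion αLΔT = 17.2e-6 · 9000 · 28 = 4.334 mm.
The walls impose strain ε = −(4.334)/9000 = -4.8160e-04; σ = Eε = 107000 · -4.8160e-04 = -51.53 MPa.
Wall reaction R = σ·A = -51.53·1901 = -97970 N = -97.97 kN.

-98.0 kN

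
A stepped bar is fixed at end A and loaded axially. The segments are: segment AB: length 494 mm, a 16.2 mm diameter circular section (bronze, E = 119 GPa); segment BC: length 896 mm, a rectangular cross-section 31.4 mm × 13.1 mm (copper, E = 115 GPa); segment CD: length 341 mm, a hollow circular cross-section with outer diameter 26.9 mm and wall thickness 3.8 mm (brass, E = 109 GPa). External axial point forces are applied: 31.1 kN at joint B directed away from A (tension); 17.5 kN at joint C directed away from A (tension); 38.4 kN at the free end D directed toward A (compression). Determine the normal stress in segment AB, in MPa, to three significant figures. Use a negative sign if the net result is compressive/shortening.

49.5 MPa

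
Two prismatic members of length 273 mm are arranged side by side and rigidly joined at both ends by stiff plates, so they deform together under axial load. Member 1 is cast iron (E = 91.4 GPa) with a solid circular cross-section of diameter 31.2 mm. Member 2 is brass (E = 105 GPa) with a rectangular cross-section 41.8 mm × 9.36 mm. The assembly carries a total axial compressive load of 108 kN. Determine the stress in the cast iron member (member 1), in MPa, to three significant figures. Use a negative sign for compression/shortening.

-89.0 MPa

A_1 = 764.5 mm².
A_2 = 391.2 mm².
Equal strain + equilibrium ⇒ each member carries load in proportion to AE: A₁E₁ = 69880000 N, A₂E₂ = 41080000 N, ΣAE = 111000000 N.
σ₁ = P·E₁/ΣAE = -108000·91400/111000000 = -88.96 MPa.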